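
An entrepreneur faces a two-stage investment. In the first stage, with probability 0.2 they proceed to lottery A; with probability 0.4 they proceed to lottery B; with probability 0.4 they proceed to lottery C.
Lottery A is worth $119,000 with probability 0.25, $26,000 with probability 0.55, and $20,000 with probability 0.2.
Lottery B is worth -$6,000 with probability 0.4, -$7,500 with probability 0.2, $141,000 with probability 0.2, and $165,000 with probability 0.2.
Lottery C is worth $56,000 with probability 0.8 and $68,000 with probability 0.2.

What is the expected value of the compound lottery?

$55,890

EV(A) = 0.25 × 119000 + 0.55 × 26000 + 0.2 × 20000 = 29750 + 14300 + 4000 = 48050
EV(B) = 0.4 × (-6000) + 0.2 × (-7500) + 0.2 × 141000 + 0.2 × 165000 = -2400 − 1500 + 28200 + 33000 = 57300
EV(C) = 0.8 × 56000 + 0.2 × 68000 = 44800 + 13600 = 58400
Overall = 0.2 × 48050 + 0.4 × 57300 + 0.4 × 58400 = 9610 + 22920 + 23360 = 55890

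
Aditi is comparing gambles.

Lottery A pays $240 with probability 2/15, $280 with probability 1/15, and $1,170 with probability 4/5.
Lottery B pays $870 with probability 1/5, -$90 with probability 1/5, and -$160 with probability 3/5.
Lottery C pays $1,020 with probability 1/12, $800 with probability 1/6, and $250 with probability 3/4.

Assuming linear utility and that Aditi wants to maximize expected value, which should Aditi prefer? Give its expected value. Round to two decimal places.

Lottery A = 2/15 × 240 + 1/15 × 280 + 4/5 × 1170 = 32 + 18.6667 + 936 = 986.6667
Lottery B = 1/5 × 870 + 1/5 × (-90) + 3/5 × (-160) = 174 − 18 − 96 = 60
Lottery C = 1/12 × 1020 + 1/6 × 800 + 3/4 × 250 = 85 + 133.3333 + 187.5 = 405.8333

Lottery A ($986.67)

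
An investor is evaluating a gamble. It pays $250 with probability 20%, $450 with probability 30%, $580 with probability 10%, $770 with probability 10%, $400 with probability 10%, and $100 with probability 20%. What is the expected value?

$380

EV = 0.2 × 250 + 0.3 × 450 + 0.1 × 580 + 0.1 × 770 + 0.1 × 400 + 0.2 × 100 = 50 + 135 + 58 + 77 + 40 + 20 = 380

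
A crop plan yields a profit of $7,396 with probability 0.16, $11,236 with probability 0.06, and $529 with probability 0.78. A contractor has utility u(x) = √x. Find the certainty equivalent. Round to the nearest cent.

E[u] = 0.16·√7396 + 0.06·√11236 + 0.78·√529 = 0.16·86 + 0.06·106 + 0.78·23 = 38.06
CE = (38.06)² = 1448.5636

$1,448.56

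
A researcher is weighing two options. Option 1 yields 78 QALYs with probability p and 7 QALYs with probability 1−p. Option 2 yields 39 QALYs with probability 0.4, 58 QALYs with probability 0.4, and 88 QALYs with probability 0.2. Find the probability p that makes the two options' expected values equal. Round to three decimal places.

EV(Option 2) = 0.4 × 39 + 0.4 × 58 + 0.2 × 88 = 15.6 + 23.2 + 17.6 = 56.4
p·78 + (1−p)·7 = 56.4
71p + 7 = 56.4
p = (56.4 − 7) / 71

p = 0.696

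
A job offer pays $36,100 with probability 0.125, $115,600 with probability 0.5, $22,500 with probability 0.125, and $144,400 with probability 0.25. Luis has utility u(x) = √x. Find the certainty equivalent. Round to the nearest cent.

$94,556.25

E[u] = 0.125·√36100 + 0.5·√115600 + 0.125·√22500 + 0.25·√144400 = 0.125·190 + 0.5·340 + 0.125·150 + 0.25·380 = 307.5
CE = (307.5)² = 94556.25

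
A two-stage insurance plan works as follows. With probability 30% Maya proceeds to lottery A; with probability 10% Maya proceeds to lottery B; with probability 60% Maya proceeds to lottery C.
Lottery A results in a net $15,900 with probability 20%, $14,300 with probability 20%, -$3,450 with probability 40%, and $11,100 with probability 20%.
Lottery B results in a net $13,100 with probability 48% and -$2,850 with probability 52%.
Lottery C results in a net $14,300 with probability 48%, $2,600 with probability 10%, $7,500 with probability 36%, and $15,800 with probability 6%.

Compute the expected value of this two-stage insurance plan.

EV(A) = 0.2 × 15900 + 0.2 × 14300 + 0.4 × (-3450) + 0.2 × 11100 = 3180 + 2860 − 1380 + 2220 = 6880
EV(B) = 0.48 × 13100 + 0.52 × (-2850) = 6288 − 1482 = 4806
EV(C) = 0.48 × 14300 + 0.1 × 2600 + 0.36 × 7500 + 0.06 × 15800 = 6864 + 260 + 2700 + 948 = 10772
Overall = 0.3 × 6880 + 0.1 × 4806 + 0.6 × 10772 = 2064 + 480.6 + 6463.2 = 9007.8

$9,007.80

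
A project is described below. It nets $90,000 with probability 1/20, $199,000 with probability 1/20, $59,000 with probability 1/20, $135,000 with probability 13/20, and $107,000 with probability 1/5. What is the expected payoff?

$126,550

EV = 1/20 × 90000 + 1/20 × 199000 + 1/20 × 59000 + 13/20 × 135000 + 1/5 × 107000 = 4500 + 9950 + 2950 + 87750 + 21400 = 126550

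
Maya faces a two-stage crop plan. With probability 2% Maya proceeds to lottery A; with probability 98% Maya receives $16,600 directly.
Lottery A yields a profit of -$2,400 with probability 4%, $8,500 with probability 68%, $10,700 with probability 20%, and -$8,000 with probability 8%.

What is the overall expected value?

EV(A) = 0.04 × (-2400) + 0.68 × 8500 + 0.2 × 10700 + 0.08 × (-8000) = -96 + 5780 + 2140 − 640 = 7184
Branch B: 16600 (certain)
Overall = 0.02 × 7184 + 0.98 × 16600 = 143.68 + 16268 = 16411.68

$16,411.68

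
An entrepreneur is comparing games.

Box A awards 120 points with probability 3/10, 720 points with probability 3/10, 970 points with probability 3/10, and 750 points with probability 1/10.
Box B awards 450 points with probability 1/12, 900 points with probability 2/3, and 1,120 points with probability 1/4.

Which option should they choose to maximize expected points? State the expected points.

Box A = 3/10 × 120 + 3/10 × 720 + 3/10 × 970 + 1/10 × 750 = 36 + 216 + 291 + 75 = 618
Box B = 1/12 × 450 + 2/3 × 900 + 1/4 × 1120 = 37.5 + 600 + 280 = 917.5

Box B (917.5 points)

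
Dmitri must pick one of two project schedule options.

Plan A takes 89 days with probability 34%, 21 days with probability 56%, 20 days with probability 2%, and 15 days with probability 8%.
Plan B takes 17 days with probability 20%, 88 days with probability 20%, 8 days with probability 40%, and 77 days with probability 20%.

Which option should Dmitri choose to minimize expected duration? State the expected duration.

Plan B (39.6 days)

Plan A = 0.34 × 89 + 0.56 × 21 + 0.02 × 20 + 0.08 × 15 = 30.26 + 11.76 + 0.4 + 1.2 = 43.62
Plan B = 0.2 × 17 + 0.2 × 88 + 0.4 × 8 + 0.2 × 77 = 3.4 + 17.6 + 3.2 + 15.4 = 39.6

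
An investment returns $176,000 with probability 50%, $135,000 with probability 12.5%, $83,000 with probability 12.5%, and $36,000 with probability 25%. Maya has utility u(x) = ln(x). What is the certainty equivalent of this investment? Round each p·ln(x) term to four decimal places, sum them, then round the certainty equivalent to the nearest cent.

E[u] = 0.5·ln(176000) + 0.125·ln(135000) + 0.125·ln(83000) + 0.25·ln(36000) = 6.0391 + 1.4766 + 1.4158 + 2.6228 = 11.5543
CE = e^11.5543 ≈ 104224.24

$104,224.24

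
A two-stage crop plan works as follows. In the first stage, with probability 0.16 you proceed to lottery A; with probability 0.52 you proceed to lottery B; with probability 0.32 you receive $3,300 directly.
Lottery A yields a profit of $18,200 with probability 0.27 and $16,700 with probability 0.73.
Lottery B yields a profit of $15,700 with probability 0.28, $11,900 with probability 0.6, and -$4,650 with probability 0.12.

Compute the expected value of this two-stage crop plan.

$9,501.36

EV(A) = 0.27 × 18200 + 0.73 × 16700 = 4914 + 12191 = 17105
EV(B) = 0.28 × 15700 + 0.6 × 11900 + 0.12 × (-4650) = 4396 + 7140 − 558 = 10978
Branch C: 3300 (certain)
Overall = 0.16 × 17105 + 0.52 × 10978 + 0.32 × 3300 = 2736.8 + 5708.56 + 1056 = 9501.36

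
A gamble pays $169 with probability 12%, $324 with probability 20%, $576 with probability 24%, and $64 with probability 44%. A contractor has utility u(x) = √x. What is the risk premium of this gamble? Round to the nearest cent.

$42.97

E[u] = 0.12·√169 + 0.2·√324 + 0.24·√576 + 0.44·√64 = 0.12·13 + 0.2·18 + 0.24·24 + 0.44·8 = 14.44
CE = (14.44)² = 208.5136
Risk premium = EV − CE = 251.48 − 208.5136 = 42.9664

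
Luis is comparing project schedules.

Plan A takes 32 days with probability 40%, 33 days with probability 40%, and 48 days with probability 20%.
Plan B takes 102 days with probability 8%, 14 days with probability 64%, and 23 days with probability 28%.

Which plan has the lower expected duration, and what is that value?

Plan B (23.56 days)

Plan A = 0.4 × 32 + 0.4 × 33 + 0.2 × 48 = 12.8 + 13.2 + 9.6 = 35.6
Plan B = 0.08 × 102 + 0.64 × 14 + 0.28 × 23 = 8.16 + 8.96 + 6.44 = 23.56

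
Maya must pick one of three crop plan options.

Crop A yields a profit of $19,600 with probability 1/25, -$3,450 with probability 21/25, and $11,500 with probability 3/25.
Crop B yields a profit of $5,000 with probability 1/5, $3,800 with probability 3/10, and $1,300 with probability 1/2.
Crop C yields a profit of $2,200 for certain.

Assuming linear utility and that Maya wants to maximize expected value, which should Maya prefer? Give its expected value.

Crop B ($2,790)

Crop A = 1/25 × 19600 + 21/25 × (-3450) + 3/25 × 11500 = 784 − 2898 + 1380 = -734
Crop B = 1/5 × 5000 + 3/10 × 3800 + 1/2 × 1300 = 1000 + 1140 + 650 = 2790
Crop C: 2200 (certain)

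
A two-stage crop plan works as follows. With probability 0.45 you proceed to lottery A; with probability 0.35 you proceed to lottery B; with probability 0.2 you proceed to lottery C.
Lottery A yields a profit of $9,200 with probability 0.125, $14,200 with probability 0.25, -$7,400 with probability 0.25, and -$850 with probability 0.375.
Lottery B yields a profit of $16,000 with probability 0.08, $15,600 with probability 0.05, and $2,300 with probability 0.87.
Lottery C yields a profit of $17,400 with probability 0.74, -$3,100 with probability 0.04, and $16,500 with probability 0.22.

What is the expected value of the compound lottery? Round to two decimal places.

EV(A) = 0.125 × 9200 + 0.25 × 14200 + 0.25 × (-7400) + 0.375 × (-850) = 1150 + 3550 − 1850 − 318.75 = 2531.25
EV(B) = 0.08 × 16000 + 0.05 × 15600 + 0.87 × 2300 = 1280 + 780 + 2001 = 4061
EV(C) = 0.74 × 17400 + 0.04 × (-3100) + 0.22 × 16500 = 12876 − 124 + 3630 = 16382
Overall = 0.45 × 2531.25 + 0.35 × 4061 + 0.2 × 16382 = 1139.0625 + 1421.35 + 3276.4 = 5836.8125

$5,836.81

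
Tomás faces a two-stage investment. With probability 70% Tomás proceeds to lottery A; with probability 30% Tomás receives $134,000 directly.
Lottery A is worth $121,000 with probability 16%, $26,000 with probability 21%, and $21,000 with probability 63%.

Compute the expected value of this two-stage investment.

EV(A) = 0.16 × 121000 + 0.21 × 26000 + 0.63 × 21000 = 19360 + 5460 + 13230 = 38050
Branch B: 134000 (certain)
Overall = 0.7 × 38050 + 0.3 × 134000 = 26635 + 40200 = 66835

$66,835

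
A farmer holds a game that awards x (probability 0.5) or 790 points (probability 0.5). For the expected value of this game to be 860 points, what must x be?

0.5·x + 0.5·790 = 860
0.5·x = 860 − 395 = 465
x = 465 / 0.5 = 930

x = 930 points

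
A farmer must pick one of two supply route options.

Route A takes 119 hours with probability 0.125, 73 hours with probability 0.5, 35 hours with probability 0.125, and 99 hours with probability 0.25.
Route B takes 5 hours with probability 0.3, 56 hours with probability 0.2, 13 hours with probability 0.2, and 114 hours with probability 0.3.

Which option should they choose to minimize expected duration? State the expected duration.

Route A = 0.125 × 119 + 0.5 × 73 + 0.125 × 35 + 0.25 × 99 = 14.875 + 36.5 + 4.375 + 24.75 = 80.5
Route B = 0.3 × 5 + 0.2 × 56 + 0.2 × 13 + 0.3 × 114 = 1.5 + 11.2 + 2.6 + 34.2 = 49.5

Route B (49.5 hours)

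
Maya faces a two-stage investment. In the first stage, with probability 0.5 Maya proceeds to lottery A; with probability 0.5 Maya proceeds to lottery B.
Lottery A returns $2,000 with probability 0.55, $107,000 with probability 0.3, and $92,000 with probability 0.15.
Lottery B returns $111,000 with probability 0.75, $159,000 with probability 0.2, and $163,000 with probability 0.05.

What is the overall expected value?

EV(A) = 0.55 × 2000 + 0.3 × 107000 + 0.15 × 92000 = 1100 + 32100 + 13800 = 47000
EV(B) = 0.75 × 111000 + 0.2 × 159000 + 0.05 × 163000 = 83250 + 31800 + 8150 = 123200
Overall = 0.5 × 47000 + 0.5 × 123200 = 23500 + 61600 = 85100

$85,100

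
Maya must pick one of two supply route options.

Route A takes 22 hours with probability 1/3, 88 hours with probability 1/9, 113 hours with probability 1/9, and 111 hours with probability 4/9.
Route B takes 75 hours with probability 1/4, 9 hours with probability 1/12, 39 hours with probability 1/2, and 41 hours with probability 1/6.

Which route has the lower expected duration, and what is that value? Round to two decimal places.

Route A = 1/3 × 22 + 1/9 × 88 + 1/9 × 113 + 4/9 × 111 = 7.3333 + 9.7778 + 12.5556 + 49.3333 = 79
Route B = 1/4 × 75 + 1/12 × 9 + 1/2 × 39 + 1/6 × 41 = 18.75 + 0.75 + 19.5 + 6.8333 = 45.8333

Route B (45.83 hours)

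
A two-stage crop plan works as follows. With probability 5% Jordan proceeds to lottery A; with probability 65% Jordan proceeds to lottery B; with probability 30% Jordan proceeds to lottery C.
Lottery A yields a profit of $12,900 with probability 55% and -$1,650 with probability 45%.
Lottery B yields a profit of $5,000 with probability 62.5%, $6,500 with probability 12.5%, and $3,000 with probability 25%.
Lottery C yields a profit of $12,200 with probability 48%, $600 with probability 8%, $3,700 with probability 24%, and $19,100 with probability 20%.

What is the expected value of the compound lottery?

EV(A) = 0.55 × 12900 + 0.45 × (-1650) = 7095 − 742.5 = 6352.5
EV(B) = 0.625 × 5000 + 0.125 × 6500 + 0.25 × 3000 = 3125 + 812.5 + 750 = 4687.5
EV(C) = 0.48 × 12200 + 0.08 × 600 + 0.24 × 3700 + 0.2 × 19100 = 5856 + 48 + 888 + 3820 = 10612
Overall = 0.05 × 6352.5 + 0.65 × 4687.5 + 0.3 × 10612 = 317.625 + 3046.875 + 3183.6 = 6548.1

$6,548.10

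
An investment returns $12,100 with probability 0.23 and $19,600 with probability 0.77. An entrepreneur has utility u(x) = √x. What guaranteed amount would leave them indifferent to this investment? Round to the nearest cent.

E[u] = 0.23·√12100 + 0.77·√19600 = 0.23·110 + 0.77·140 = 133.1
CE = (133.1)² = 17715.61

$17,715.61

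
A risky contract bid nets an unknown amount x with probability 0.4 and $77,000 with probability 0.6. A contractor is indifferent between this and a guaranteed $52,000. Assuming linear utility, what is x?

x = $14,500

0.4·x + 0.6·77000 = 52000
0.4·x = 52000 − 46200 = 5800
x = 5800 / 0.4 = 14500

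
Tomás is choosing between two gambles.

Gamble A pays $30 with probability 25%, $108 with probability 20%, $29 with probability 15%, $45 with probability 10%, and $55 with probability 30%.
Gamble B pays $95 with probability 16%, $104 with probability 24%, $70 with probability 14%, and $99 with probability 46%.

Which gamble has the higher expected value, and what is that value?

Gamble A = 0.25 × 30 + 0.2 × 108 + 0.15 × 29 + 0.1 × 45 + 0.3 × 55 = 7.5 + 21.6 + 4.35 + 4.5 + 16.5 = 54.45
Gamble B = 0.16 × 95 + 0.24 × 104 + 0.14 × 70 + 0.46 × 99 = 15.2 + 24.96 + 9.8 + 45.54 = 95.5

Gamble B ($95.50)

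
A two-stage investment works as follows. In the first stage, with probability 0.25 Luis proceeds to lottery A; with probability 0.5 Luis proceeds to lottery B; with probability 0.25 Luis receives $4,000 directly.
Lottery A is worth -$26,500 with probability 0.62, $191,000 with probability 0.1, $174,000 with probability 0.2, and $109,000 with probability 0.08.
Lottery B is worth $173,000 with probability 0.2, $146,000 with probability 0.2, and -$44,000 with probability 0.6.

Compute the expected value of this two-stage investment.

$31,247.50

EV(A) = 0.62 × (-26500) + 0.1 × 191000 + 0.2 × 174000 + 0.08 × 109000 = -16430 + 19100 + 34800 + 8720 = 46190
EV(B) = 0.2 × 173000 + 0.2 × 146000 + 0.6 × (-44000) = 34600 + 29200 − 26400 = 37400
Branch C: 4000 (certain)
Overall = 0.25 × 46190 + 0.5 × 37400 + 0.25 × 4000 = 11547.5 + 18700 + 1000 = 31247.5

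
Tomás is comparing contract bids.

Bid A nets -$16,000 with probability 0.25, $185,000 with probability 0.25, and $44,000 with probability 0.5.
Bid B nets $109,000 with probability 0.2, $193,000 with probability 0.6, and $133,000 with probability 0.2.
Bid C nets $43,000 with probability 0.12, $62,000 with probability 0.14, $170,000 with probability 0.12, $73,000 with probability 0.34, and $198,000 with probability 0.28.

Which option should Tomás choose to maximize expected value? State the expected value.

Bid A = 0.25 × (-16000) + 0.25 × 185000 + 0.5 × 44000 = -4000 + 46250 + 22000 = 64250
Bid B = 0.2 × 109000 + 0.6 × 193000 + 0.2 × 133000 = 21800 + 115800 + 26600 = 164200
Bid C = 0.12 × 43000 + 0.14 × 62000 + 0.12 × 170000 + 0.34 × 73000 + 0.28 × 198000 = 5160 + 8680 + 20400 + 24820 + 55440 = 114500

Bid B ($164,200)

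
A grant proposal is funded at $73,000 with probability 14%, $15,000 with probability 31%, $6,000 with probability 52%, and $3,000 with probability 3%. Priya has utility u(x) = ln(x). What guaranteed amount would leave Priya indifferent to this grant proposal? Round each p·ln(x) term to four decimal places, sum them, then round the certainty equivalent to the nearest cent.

E[u] = 0.14·ln(73000) + 0.31·ln(15000) + 0.52·ln(6000) + 0.03·ln(3000) = 1.5678 + 2.9809 + 4.5237 + 0.2402 = 9.3126
CE = e^9.3126 ≈ 11076.71

$11,076.71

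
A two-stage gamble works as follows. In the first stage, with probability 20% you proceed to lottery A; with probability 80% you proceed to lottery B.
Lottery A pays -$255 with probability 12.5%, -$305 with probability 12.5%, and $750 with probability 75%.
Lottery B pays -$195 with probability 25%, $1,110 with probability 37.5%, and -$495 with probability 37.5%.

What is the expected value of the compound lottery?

EV(A) = 0.125 × (-255) + 0.125 × (-305) + 0.75 × 750 = -31.875 − 38.125 + 562.5 = 492.5
EV(B) = 0.25 × (-195) + 0.375 × 1110 + 0.375 × (-495) = -48.75 + 416.25 − 185.625 = 181.875
Overall = 0.2 × 492.5 + 0.8 × 181.875 = 98.5 + 145.5 = 244

$244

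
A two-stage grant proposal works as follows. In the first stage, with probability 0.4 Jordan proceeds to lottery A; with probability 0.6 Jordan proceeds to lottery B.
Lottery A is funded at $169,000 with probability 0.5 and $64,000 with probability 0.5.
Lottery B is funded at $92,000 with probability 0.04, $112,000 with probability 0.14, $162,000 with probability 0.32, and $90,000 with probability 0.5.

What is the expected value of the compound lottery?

$116,320

EV(A) = 0.5 × 169000 + 0.5 × 64000 = 84500 + 32000 = 116500
EV(B) = 0.04 × 92000 + 0.14 × 112000 + 0.32 × 162000 + 0.5 × 90000 = 3680 + 15680 + 51840 + 45000 = 116200
Overall = 0.4 × 116500 + 0.6 × 116200 = 46600 + 69720 = 116320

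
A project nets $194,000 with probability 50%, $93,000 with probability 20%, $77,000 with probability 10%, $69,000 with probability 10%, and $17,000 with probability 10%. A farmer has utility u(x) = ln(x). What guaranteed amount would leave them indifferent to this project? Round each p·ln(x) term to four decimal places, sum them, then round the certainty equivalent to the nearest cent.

$107,947.47

E[u] = 0.5·ln(194000) + 0.2·ln(93000) + 0.1·ln(77000) + 0.1·ln(69000) + 0.1·ln(17000) = 6.0878 + 2.2881 + 1.1252 + 1.1142 + 0.9741 = 11.5894
CE = e^11.5894 ≈ 107947.47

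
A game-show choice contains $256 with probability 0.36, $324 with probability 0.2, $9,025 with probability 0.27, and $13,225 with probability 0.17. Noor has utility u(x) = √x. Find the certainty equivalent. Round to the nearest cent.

$2,976.79

E[u] = 0.36·√256 + 0.2·√324 + 0.27·√9025 + 0.17·√13225 = 0.36·16 + 0.2·18 + 0.27·95 + 0.17·115 = 54.56
CE = (54.56)² = 2976.7936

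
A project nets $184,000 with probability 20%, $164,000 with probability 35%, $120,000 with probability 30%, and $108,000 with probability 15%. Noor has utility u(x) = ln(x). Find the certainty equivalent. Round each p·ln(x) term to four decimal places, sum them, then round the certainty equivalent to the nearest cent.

$143,530.09

E[u] = 0.2·ln(184000) + 0.35·ln(164000) + 0.3·ln(120000) + 0.15·ln(108000) = 2.4245 + 4.2027 + 3.5086 + 1.7385 = 11.8743
CE = e^11.8743 ≈ 143530.09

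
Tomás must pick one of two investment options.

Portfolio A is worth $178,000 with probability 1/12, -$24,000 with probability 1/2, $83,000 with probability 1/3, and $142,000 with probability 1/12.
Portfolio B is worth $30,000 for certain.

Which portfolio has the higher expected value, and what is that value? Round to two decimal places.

Portfolio A ($42,333.33)

Portfolio A = 1/12 × 178000 + 1/2 × (-24000) + 1/3 × 83000 + 1/12 × 142000 = 14833.3333 − 12000 + 27666.6667 + 11833.3333 = 42333.3333
Portfolio B: 30000 (certain)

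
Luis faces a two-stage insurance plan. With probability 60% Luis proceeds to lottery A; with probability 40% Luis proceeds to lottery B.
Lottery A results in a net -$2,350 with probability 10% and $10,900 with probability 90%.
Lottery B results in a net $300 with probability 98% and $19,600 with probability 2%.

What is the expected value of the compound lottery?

EV(A) = 0.1 × (-2350) + 0.9 × 10900 = -235 + 9810 = 9575
EV(B) = 0.98 × 300 + 0.02 × 19600 = 294 + 392 = 686
Overall = 0.6 × 9575 + 0.4 × 686 = 5745 + 274.4 = 6019.4

$6,019.40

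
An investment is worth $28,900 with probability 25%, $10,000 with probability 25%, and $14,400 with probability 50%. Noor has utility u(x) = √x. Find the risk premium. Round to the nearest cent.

$668.75

E[u] = 0.25·√28900 + 0.25·√10000 + 0.5·√14400 = 0.25·170 + 0.25·100 + 0.5·120 = 127.5
CE = (127.5)² = 16256.25
Risk premium = EV − CE = 16925 − 16256.25 = 668.75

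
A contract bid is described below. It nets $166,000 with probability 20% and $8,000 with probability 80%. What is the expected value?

EV = 0.2 × 166000 + 0.8 × 8000 = 33200 + 6400 = 39600

$39,600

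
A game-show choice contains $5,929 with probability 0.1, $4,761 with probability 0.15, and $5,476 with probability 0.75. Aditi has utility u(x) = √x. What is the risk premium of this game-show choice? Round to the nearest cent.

$4.45

E[u] = 0.1·√5929 + 0.15·√4761 + 0.75·√5476 = 0.1·77 + 0.15·69 + 0.75·74 = 73.55
CE = (73.55)² = 5409.6025
Risk premium = EV − CE = 5414.05 − 5409.6025 = 4.4475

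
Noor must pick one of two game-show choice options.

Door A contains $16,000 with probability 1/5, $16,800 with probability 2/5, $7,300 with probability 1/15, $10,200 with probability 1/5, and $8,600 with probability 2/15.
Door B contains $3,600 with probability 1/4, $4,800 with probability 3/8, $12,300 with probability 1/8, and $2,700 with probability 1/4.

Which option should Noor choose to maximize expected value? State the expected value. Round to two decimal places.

Door A = 1/5 × 16000 + 2/5 × 16800 + 1/15 × 7300 + 1/5 × 10200 + 2/15 × 8600 = 3200 + 6720 + 486.6667 + 2040 + 1146.6667 = 13593.3333
Door B = 1/4 × 3600 + 3/8 × 4800 + 1/8 × 12300 + 1/4 × 2700 = 900 + 1800 + 1537.5 + 675 = 4912.5

Door A ($13,593.33)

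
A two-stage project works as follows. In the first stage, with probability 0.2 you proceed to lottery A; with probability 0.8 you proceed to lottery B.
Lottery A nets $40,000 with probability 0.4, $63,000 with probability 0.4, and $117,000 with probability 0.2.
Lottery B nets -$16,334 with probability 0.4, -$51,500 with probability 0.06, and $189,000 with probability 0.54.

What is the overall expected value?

$86,869.12

EV(A) = 0.4 × 40000 + 0.4 × 63000 + 0.2 × 117000 = 16000 + 25200 + 23400 = 64600
EV(B) = 0.4 × (-16334) + 0.06 × (-51500) + 0.54 × 189000 = -6533.6 − 3090 + 102060 = 92436.4
Overall = 0.2 × 64600 + 0.8 × 92436.4 = 12920 + 73949.12 = 86869.12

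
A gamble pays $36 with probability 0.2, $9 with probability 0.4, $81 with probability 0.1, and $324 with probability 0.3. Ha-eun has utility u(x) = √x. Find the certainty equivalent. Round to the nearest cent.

E[u] = 0.2·√36 + 0.4·√9 + 0.1·√81 + 0.3·√324 = 0.2·6 + 0.4·3 + 0.1·9 + 0.3·18 = 8.7
CE = (8.7)² = 75.69

$75.69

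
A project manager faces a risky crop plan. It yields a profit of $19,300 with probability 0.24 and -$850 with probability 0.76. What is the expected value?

EV = 0.24 × 19300 + 0.76 × (-850) = 4632 − 646 = 3986

$3,986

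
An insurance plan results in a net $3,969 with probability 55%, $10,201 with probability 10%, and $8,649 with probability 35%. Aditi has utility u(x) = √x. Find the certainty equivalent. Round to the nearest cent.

$5,975.29

E[u] = 0.55·√3969 + 0.1·√10201 + 0.35·√8649 = 0.55·63 + 0.1·101 + 0.35·93 = 77.3
CE = (77.3)² = 5975.29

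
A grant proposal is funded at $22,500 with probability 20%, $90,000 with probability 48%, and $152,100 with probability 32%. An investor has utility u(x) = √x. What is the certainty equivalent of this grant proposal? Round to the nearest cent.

$89,281.44

E[u] = 0.2·√22500 + 0.48·√90000 + 0.32·√152100 = 0.2·150 + 0.48·300 + 0.32·390 = 298.8
CE = (298.8)² = 89281.44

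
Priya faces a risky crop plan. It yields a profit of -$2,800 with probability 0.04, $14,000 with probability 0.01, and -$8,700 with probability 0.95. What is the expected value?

EV = 0.04 × (-2800) + 0.01 × 14000 + 0.95 × (-8700) = -112 + 140 − 8265 = -8237

-$8,237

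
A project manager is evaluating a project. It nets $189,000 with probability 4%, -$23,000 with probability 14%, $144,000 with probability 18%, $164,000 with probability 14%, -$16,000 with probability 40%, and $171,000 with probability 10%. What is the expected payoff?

$63,920

EV = 0.04 × 189000 + 0.14 × (-23000) + 0.18 × 144000 + 0.14 × 164000 + 0.4 × (-16000) + 0.1 × 171000 = 7560 − 3220 + 25920 + 22960 − 6400 + 17100 = 63920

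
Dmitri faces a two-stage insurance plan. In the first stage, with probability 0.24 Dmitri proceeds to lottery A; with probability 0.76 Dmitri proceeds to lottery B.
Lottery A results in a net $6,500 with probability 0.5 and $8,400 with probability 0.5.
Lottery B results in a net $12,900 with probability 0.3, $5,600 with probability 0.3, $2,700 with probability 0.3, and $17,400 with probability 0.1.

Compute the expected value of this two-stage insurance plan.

EV(A) = 0.5 × 6500 + 0.5 × 8400 = 3250 + 4200 = 7450
EV(B) = 0.3 × 12900 + 0.3 × 5600 + 0.3 × 2700 + 0.1 × 17400 = 3870 + 1680 + 810 + 1740 = 8100
Overall = 0.24 × 7450 + 0.76 × 8100 = 1788 + 6156 = 7944

$7,944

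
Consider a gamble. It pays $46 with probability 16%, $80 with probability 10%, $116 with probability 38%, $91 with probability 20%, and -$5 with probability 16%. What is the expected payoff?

EV = 0.16 × 46 + 0.1 × 80 + 0.38 × 116 + 0.2 × 91 + 0.16 × (-5) = 7.36 + 8 + 44.08 + 18.2 − 0.8 = 76.84

$76.84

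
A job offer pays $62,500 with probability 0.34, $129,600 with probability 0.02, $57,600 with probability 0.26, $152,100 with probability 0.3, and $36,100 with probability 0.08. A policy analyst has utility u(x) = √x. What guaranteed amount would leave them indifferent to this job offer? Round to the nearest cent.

$82,254.24

E[u] = 0.34·√62500 + 0.02·√129600 + 0.26·√57600 + 0.3·√152100 + 0.08·√36100 = 0.34·250 + 0.02·360 + 0.26·240 + 0.3·390 + 0.08·190 = 286.8
CE = (286.8)² = 82254.24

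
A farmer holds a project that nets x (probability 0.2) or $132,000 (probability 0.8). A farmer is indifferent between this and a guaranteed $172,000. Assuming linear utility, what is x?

0.2·x + 0.8·132000 = 172000
0.2·x = 172000 − 105600 = 66400
x = 66400 / 0.2 = 332000

x = $332,000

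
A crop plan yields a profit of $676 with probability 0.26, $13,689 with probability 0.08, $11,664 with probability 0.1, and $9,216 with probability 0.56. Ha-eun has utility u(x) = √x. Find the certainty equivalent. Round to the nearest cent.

E[u] = 0.26·√676 + 0.08·√13689 + 0.1·√11664 + 0.56·√9216 = 0.26·26 + 0.08·117 + 0.1·108 + 0.56·96 = 80.68
CE = (80.68)² = 6509.2624

$6,509.26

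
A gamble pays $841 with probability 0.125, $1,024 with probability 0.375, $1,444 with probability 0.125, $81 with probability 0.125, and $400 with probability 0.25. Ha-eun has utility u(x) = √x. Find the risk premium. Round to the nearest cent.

$77.50

E[u] = 0.125·√841 + 0.375·√1024 + 0.125·√1444 + 0.125·√81 + 0.25·√400 = 0.125·29 + 0.375·32 + 0.125·38 + 0.125·9 + 0.25·20 = 26.5
CE = (26.5)² = 702.25
Risk premium = EV − CE = 779.75 − 702.25 = 77.5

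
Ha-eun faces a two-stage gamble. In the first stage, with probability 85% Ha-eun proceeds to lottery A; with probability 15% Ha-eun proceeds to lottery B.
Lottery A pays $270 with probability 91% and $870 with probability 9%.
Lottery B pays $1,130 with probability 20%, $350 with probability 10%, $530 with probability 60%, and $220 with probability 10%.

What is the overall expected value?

$365.55

EV(A) = 0.91 × 270 + 0.09 × 870 = 245.7 + 78.3 = 324
EV(B) = 0.2 × 1130 + 0.1 × 350 + 0.6 × 530 + 0.1 × 220 = 226 + 35 + 318 + 22 = 601
Overall = 0.85 × 324 + 0.15 × 601 = 275.4 + 90.15 = 365.55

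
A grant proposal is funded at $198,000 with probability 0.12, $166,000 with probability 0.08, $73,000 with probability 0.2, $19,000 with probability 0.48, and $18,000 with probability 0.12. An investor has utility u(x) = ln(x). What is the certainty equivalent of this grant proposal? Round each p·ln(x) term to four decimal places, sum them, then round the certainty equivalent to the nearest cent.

E[u] = 0.12·ln(198000) + 0.08·ln(166000) + 0.2·ln(73000) + 0.48·ln(19000) + 0.12·ln(18000) = 1.4635 + 0.9616 + 2.2396 + 4.7291 + 1.1758 = 10.5696
CE = e^10.5696 ≈ 38933.10

$38,933.10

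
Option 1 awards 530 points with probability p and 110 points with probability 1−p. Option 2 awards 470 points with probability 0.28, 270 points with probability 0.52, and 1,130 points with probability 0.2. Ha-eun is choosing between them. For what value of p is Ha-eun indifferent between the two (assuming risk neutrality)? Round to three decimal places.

p = 0.924

EV(Option 2) = 0.28 × 470 + 0.52 × 270 + 0.2 × 1130 = 131.6 + 140.4 + 226 = 498
p·530 + (1−p)·110 = 498
420p + 110 = 498
p = (498 − 110) / 420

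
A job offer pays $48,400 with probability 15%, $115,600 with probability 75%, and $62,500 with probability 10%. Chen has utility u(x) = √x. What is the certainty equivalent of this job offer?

E[u] = 0.15·√48400 + 0.75·√115600 + 0.1·√62500 = 0.15·220 + 0.75·340 + 0.1·250 = 313
CE = (313)² = 97969

$97,969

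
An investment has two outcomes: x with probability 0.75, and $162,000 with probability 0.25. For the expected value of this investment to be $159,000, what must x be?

x = $158,000

0.75·x + 0.25·162000 = 159000
0.75·x = 159000 − 40500 = 118500
x = 118500 / 0.75 = 158000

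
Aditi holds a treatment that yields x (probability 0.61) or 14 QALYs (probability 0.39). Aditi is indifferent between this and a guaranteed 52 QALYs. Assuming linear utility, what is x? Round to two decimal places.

x = 76.30 QALYs

0.61·x + 0.39·14 = 52
0.61·x = 52 − 5.46 = 46.54
x = 46.54 / 0.61 = 76.2951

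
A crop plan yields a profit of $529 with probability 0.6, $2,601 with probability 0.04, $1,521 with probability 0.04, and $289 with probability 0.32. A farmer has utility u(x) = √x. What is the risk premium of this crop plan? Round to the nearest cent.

$53.09

E[u] = 0.6·√529 + 0.04·√2601 + 0.04·√1521 + 0.32·√289 = 0.6·23 + 0.04·51 + 0.04·39 + 0.32·17 = 22.84
CE = (22.84)² = 521.6656
Risk premium = EV − CE = 574.76 − 521.6656 = 53.0944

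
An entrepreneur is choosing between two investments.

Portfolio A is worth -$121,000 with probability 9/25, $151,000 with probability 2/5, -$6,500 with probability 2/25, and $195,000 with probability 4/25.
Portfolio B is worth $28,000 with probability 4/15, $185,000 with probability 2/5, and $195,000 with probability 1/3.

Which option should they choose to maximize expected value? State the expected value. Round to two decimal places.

Portfolio B ($146,466.67)

Portfolio A = 9/25 × (-121000) + 2/5 × 151000 + 2/25 × (-6500) + 4/25 × 195000 = -43560 + 60400 − 520 + 31200 = 47520
Portfolio B = 4/15 × 28000 + 2/5 × 185000 + 1/3 × 195000 = 7466.6667 + 74000 + 65000 = 146466.6667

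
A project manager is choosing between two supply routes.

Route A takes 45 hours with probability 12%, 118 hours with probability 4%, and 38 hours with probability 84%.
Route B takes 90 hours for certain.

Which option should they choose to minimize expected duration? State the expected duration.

Route A (42.04 hours)

Route A = 0.12 × 45 + 0.04 × 118 + 0.84 × 38 = 5.4 + 4.72 + 31.92 = 42.04
Route B: 90 (certain)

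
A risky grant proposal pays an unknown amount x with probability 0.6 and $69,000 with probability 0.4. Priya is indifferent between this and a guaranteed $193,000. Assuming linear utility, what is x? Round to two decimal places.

0.6·x + 0.4·69000 = 193000
0.6·x = 193000 − 27600 = 165400
x = 165400 / 0.6 = 275666.6667

x = $275,666.67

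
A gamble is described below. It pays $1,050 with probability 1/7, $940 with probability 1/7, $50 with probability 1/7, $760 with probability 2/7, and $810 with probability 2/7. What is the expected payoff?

EV = 1/7 × 1050 + 1/7 × 940 + 1/7 × 50 + 2/7 × 760 + 2/7 × 810 = 150 + 134.2857 + 7.1429 + 217.1429 + 231.4286 = 740

$740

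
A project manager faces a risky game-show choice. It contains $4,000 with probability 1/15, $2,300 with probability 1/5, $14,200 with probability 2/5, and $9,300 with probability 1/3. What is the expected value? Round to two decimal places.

$9,506.67

EV = 1/15 × 4000 + 1/5 × 2300 + 2/5 × 14200 + 1/3 × 9300 = 266.6667 + 460 + 5680 + 3100 = 9506.6667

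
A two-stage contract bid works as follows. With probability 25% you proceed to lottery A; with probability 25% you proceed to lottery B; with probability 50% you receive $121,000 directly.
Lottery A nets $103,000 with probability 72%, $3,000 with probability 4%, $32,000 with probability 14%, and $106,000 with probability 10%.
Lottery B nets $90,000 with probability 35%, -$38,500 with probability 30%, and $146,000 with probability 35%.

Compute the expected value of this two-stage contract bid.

$100,602.50

EV(A) = 0.72 × 103000 + 0.04 × 3000 + 0.14 × 32000 + 0.1 × 106000 = 74160 + 120 + 4480 + 10600 = 89360
EV(B) = 0.35 × 90000 + 0.3 × (-38500) + 0.35 × 146000 = 31500 − 11550 + 51100 = 71050
Branch C: 121000 (certain)
Overall = 0.25 × 89360 + 0.25 × 71050 + 0.5 × 121000 = 22340 + 17762.5 + 60500 = 100602.5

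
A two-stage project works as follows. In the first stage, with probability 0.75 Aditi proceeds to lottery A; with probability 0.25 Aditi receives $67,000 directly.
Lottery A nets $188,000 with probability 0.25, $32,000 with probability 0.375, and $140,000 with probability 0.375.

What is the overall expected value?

$100,375

EV(A) = 0.25 × 188000 + 0.375 × 32000 + 0.375 × 140000 = 47000 + 12000 + 52500 = 111500
Branch B: 67000 (certain)
Overall = 0.75 × 111500 + 0.25 × 67000 = 83625 + 16750 = 100375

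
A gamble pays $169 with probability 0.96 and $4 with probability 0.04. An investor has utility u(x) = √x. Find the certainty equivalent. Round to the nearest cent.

$157.75

E[u] = 0.96·√169 + 0.04·√4 = 0.96·13 + 0.04·2 = 12.56
CE = (12.56)² = 157.7536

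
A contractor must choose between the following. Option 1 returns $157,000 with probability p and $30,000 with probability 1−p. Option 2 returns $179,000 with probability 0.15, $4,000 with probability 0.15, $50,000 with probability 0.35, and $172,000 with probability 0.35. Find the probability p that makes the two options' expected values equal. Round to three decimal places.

p = 0.592

EV(Option 2) = 0.15 × 179000 + 0.15 × 4000 + 0.35 × 50000 + 0.35 × 172000 = 26850 + 600 + 17500 + 60200 = 105150
p·157000 + (1−p)·30000 = 105150
127000p + 30000 = 105150
p = (105150 − 30000) / 127000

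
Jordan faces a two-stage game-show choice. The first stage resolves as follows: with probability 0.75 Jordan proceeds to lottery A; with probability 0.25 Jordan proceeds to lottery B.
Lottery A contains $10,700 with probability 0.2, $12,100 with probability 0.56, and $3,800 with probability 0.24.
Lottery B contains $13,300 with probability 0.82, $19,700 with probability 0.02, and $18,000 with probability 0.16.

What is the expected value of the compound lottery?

$10,916

EV(A) = 0.2 × 10700 + 0.56 × 12100 + 0.24 × 3800 = 2140 + 6776 + 912 = 9828
EV(B) = 0.82 × 13300 + 0.02 × 19700 + 0.16 × 18000 = 10906 + 394 + 2880 = 14180
Overall = 0.75 × 9828 + 0.25 × 14180 = 7371 + 3545 = 10916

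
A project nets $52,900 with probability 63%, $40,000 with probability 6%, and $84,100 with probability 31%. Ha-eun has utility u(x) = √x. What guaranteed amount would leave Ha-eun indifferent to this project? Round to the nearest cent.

$60,910.24

E[u] = 0.63·√52900 + 0.06·√40000 + 0.31·√84100 = 0.63·230 + 0.06·200 + 0.31·290 = 246.8
CE = (246.8)² = 60910.24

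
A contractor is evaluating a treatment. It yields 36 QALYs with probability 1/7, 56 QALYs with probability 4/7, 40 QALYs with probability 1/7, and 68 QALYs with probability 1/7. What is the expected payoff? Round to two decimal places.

EV = 1/7 × 36 + 4/7 × 56 + 1/7 × 40 + 1/7 × 68 = 5.1429 + 32 + 5.7143 + 9.7143 = 52.5714

52.57 QALYs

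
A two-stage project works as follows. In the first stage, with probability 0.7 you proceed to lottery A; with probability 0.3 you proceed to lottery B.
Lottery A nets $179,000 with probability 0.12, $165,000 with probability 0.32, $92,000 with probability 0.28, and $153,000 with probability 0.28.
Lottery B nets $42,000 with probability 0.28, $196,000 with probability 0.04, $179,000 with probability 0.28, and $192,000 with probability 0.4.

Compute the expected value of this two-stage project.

$143,972

EV(A) = 0.12 × 179000 + 0.32 × 165000 + 0.28 × 92000 + 0.28 × 153000 = 21480 + 52800 + 25760 + 42840 = 142880
EV(B) = 0.28 × 42000 + 0.04 × 196000 + 0.28 × 179000 + 0.4 × 192000 = 11760 + 7840 + 50120 + 76800 = 146520
Overall = 0.7 × 142880 + 0.3 × 146520 = 100016 + 43956 = 143972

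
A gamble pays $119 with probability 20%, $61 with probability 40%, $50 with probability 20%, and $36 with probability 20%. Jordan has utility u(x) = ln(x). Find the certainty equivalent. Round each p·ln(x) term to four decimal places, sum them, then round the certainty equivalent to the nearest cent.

$60.29

E[u] = 0.2·ln(119) + 0.4·ln(61) + 0.2·ln(50) + 0.2·ln(36) = 0.9558 + 1.6443 + 0.7824 + 0.7167 = 4.0992
CE = e^4.0992 ≈ 60.29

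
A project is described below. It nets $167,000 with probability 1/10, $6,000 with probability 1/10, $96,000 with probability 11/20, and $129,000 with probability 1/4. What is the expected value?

EV = 1/10 × 167000 + 1/10 × 6000 + 11/20 × 96000 + 1/4 × 129000 = 16700 + 600 + 52800 + 32250 = 102350

$102,350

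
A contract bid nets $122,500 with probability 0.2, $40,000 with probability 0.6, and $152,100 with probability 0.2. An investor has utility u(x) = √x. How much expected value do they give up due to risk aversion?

E[u] = 0.2·√122500 + 0.6·√40000 + 0.2·√152100 = 0.2·350 + 0.6·200 + 0.2·390 = 268
CE = (268)² = 71824
Risk premium = EV − CE = 78920 − 71824 = 7096

$7,096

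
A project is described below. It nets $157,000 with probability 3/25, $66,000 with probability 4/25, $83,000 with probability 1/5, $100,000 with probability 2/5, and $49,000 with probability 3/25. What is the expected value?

EV = 3/25 × 157000 + 4/25 × 66000 + 1/5 × 83000 + 2/5 × 100000 + 3/25 × 49000 = 18840 + 10560 + 16600 + 40000 + 5880 = 91880

$91,880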